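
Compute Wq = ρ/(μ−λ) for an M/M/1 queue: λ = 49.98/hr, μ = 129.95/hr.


ρ = 49.98/129.95 = 0.3846
Wq = ρ/(μ−λ) = 0.3846/(129.95 − 49.98) = 0.3846/79.97 = 0.004809 hr

Final: 0.004809 hr


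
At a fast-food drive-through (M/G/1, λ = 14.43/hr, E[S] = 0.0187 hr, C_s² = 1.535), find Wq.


ρ = λ·E[S] = 14.43·0.0187 = 0.2698
E[S²] = E[S]²(1+C_s²) = 0.0187²·(1+1.535) = 0.0008865
Wq = λ·E[S²]/(2(1−ρ)) = 14.43·0.0008865/(2·0.7302) = 0.008760 hr

Final: 0.008760 hr


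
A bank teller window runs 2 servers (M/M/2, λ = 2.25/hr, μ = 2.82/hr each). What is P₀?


a = λ/μ = 2.25/2.82 = 0.7979; ρ = a/c = 0.3989
Σ_{k=0}^{1} a^k/k! (terms k=0..1) = 1.00000 + 0.79787 = 1.79787
Tail: a^2/(2!(1−ρ)) = 0.63660/(2·0.6011) = 0.52956
P₀ = 1/(1.79787 + 0.52956) = 1/2.32743 = 0.429658

Final: 0.429658


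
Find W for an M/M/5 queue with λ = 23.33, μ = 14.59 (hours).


a = 1.5990; ρ = 0.3198; P₀ = 0.201636
Lq = P₀·a^c·ρ/(c!(1−ρ)²) = 0.01214
Wq = Lq/λ = 0.01214/23.33 = 0.0005205 hr
W = Wq + 1/μ = 0.0005205 + 0.06854 = 0.06906 hr

Final: 0.06906 hr


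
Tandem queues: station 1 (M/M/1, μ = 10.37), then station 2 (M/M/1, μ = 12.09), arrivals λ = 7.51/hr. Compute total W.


Each node sees arrival rate λ = 7.51/hr (tandem ⇒ throughput preserved).
W₁ = 1/(μ₁−λ) = 1/(10.37−7.51) = 0.34965 hr
W₂ = 1/(μ₂−λ) = 1/(12.09−7.51) = 0.21834 hr
W_total = W₁ + W₂ = 0.34965 + 0.21834 = 0.56799 hr

Final: 0.56799 hr


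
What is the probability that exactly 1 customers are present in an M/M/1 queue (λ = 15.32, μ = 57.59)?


ρ = 15.32/57.59 = 0.2660
P_n = (1−ρ)·ρ^n = (1 − 0.2660)·0.2660^1 = 0.7340·0.266018 = 0.195253

Final: 0.195253


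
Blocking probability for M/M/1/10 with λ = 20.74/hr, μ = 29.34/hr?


ρ = λ/μ = 20.74/29.34 = 0.7069
P_K = (1−ρ)ρ^K/(1−ρ^(K+1)) = (0.2931·0.031152)/(1 − 0.022021)
= 0.009131/0.977979 = 0.009337

Final: 0.009337


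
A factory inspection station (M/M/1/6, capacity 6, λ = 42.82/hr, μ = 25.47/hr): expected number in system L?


ρ = 42.82/25.47 = 1.6812
L = ρ[1 − (K+1)ρ^K + Kρ^(K+1)] / [(1−ρ)(1−ρ^(K+1))]
Numerator: 1.6812·(1 − 7·22.579083 + 6·37.959810) = 118.869251
Denominator: (-0.6812)·(-36.959810) = 25.176784
L = 118.869251/25.176784 = 4.7214

Final: 4.7214


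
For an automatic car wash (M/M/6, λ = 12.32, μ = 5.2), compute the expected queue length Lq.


a = λ/μ = 2.3692; ρ = a/6 = 0.3949
P₀ = 0.093168
Lq = P₀·a^c·ρ / (c!·(1−ρ)²) = 0.093168·176.86593·0.3949/(720·0.36618)
= 0.02468

Final: 0.02468


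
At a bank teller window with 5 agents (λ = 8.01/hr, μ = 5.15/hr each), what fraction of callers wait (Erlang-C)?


a = λ/μ = 1.5553; ρ = a/5 = 0.3111
P₀ = 0.210709 (from M/M/c formula)
C(c,a) = [a^c/(c!(1−ρ))]·P₀ = [9.10178/(120·0.6889)]·0.210709
= 0.11010·0.210709 = 0.023198

Final: 0.023198


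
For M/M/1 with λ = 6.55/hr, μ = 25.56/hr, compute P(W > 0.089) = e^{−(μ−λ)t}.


W ~ Exponential(μ−λ) for M/M/1.
μ − λ = 25.56 − 6.55 = 19.0100
P(W > t) = e^{−(μ−λ)t} = e^{−1.6919} = 0.184171

Final: 0.184171


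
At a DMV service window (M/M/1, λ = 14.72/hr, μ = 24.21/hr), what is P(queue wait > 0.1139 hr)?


ρ = 14.72/24.21 = 0.6080
P(Wq > t) = ρ·e^{−(μ−λ)t} = 0.6080·e^{−1.0809}
= 0.6080·0.339286 = 0.206291

Final: 0.206291


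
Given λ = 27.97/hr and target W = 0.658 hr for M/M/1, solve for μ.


W = 1/(μ−λ) ⇒ μ − λ = 1/W = 1/0.658 = 1.5198
μ = λ + 1/W = 27.97 + 1.5198 = 29.4898 per hr

Final: 29.4898 /hr


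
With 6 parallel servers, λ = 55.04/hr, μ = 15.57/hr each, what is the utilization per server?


ρ = λ/(cμ) = 55.04/(6·15.57) = 55.04/93.42 = 0.5892

Final: 0.5892


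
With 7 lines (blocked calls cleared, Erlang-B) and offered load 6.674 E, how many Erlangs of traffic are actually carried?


B(7,6.674) = 0.228443 (Erlang-B)
Carried load = a(1 − B) = 6.674·(1 − 0.228443) = 6.674·0.771557 = 5.1494 E

Final: 5.1494 Erlangs


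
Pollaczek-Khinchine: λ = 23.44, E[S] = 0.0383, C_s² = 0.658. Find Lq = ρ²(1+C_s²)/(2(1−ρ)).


ρ = λ·E[S] = 23.44·0.0383 = 0.8978
Lq = ρ²(1+C_s²)/(2(1−ρ)) = 0.8060·(1+0.658)/(2·0.1022)
= 0.8060·1.6580/0.2045 = 6.53450

Final: 6.53450


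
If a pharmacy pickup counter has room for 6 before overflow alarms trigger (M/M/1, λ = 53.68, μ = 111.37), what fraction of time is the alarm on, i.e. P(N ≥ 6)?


ρ = 53.68/111.37 = 0.4820
P(N ≥ n) = ρ^n = 0.4820^6 = 0.012539

Final: 0.012539


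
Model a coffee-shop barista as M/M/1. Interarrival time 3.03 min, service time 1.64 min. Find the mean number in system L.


λ = 60/3.03 = 19.8020 /hr
μ = 60/1.64 = 36.5854 /hr
ρ = λ/μ = 19.8020/36.5854 = 0.5413
L = ρ/(1−ρ) = 0.5413/0.4587 = 1.1799

Final: 1.1799


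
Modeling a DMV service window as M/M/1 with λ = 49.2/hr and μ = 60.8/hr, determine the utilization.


ρ = λ/μ = 49.2/60.8 = 0.8092

Final: 0.8092


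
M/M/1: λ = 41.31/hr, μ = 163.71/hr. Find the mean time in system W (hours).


W = 1/(μ−λ) = 1/(163.71 − 41.31) = 1/122.40 = 0.008170 hr

Final: 0.008170 hr


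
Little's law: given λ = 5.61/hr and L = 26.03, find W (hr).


W = L/λ = 26.03/5.61 = 4.6399 hr

Final: 4.6399 hr


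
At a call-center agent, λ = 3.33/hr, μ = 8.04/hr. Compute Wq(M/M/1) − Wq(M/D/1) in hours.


ρ = 3.33/8.04 = 0.4142
Wq(M/M/1) = ρ/(μ−λ) = 0.4142/4.71 = 0.08794 hr
Wq(M/D/1) = ρ/(2(μ−λ)) = 0.04397 hr
Savings = 0.08794 − 0.04397 = 0.04397 hr

Final: 0.04397 hr


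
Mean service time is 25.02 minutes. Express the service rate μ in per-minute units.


μ = 1/(service time) in consistent units.
1 minute = 1 min, so μ = 1/25.02 = 0.03997 per minute

Final: 0.03997 /min


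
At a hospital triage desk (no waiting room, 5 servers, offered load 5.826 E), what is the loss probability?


B(c,a) = (a^c/c!) / Σ_{k=0}^{c} a^k/k!
a^5/5! = 55.933392
Σ terms (k=0..5): 1.00000 + 5.82600 + 16.97114 + 32.95795 + 48.00325 + 55.93339 = 160.691734
B = 55.933392/160.691734 = 0.348079

Final: 0.348079


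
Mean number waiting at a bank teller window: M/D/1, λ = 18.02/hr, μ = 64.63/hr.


ρ = 18.02/64.63 = 0.2788
M/D/1: Lq = ρ²/(2(1−ρ)) = 0.07774/(2·0.7212) = 0.05390

Final: 0.05390


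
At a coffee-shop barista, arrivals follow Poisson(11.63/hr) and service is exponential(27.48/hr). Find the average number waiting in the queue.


ρ = 11.63/27.48 = 0.4232
Lq = ρ²/(1−ρ) = 0.1791/0.5768 = 0.3105

Final: 0.3105


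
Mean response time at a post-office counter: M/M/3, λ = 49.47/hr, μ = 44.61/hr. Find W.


a = 1.1089; ρ = 0.3696; P₀ = 0.324212
Lq = P₀·a^c·ρ/(c!(1−ρ)²) = 0.06855
Wq = Lq/λ = 0.06855/49.47 = 0.001386 hr
W = Wq + 1/μ = 0.001386 + 0.02242 = 0.02380 hr

Final: 0.02380 hr


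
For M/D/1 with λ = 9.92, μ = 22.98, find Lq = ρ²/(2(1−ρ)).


ρ = 9.92/22.98 = 0.4317
M/D/1: Lq = ρ²/(2(1−ρ)) = 0.1863/(2·0.5683) = 0.16395

Final: 0.16395


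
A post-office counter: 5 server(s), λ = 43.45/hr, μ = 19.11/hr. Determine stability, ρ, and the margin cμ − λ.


Total capacity cμ = 5·19.11 = 95.55/hr
ρ = λ/(cμ) = 43.45/95.55 = 0.4547
Stable ⇔ ρ < 1: YES
Spare capacity = cμ − λ = 95.55 − 43.45 = 52.10/hr

Final: ρ = 0.4547; stable; margin = 52.10/hr


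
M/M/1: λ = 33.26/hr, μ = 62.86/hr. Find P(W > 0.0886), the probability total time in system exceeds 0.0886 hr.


W ~ Exponential(μ−λ) for M/M/1.
μ − λ = 62.86 − 33.26 = 29.6000
P(W > t) = e^{−(μ−λ)t} = e^{−2.6226} = 0.072617

Final: 0.072617


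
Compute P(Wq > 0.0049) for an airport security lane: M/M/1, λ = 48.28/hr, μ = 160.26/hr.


ρ = 48.28/160.26 = 0.3013
P(Wq > t) = ρ·e^{−(μ−λ)t} = 0.3013·e^{−0.5487}
= 0.3013·0.577699 = 0.174038

Final: 0.174038


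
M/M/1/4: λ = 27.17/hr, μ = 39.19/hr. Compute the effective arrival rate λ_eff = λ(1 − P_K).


ρ = 0.6933; P_K = (1−ρ)ρ^4/(1−ρ^5) = 0.084371
λ_eff = λ(1 − P_K) = 27.17·(1 − 0.084371) = 27.17·0.915629 = 24.8776 /hr

Final: 24.8776 /hr


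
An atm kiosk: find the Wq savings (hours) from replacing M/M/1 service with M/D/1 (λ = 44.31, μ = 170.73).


ρ = 44.31/170.73 = 0.2595
Wq(M/M/1) = ρ/(μ−λ) = 0.2595/126.42 = 0.002053 hr
Wq(M/D/1) = ρ/(2(μ−λ)) = 0.001026 hr
Savings = 0.002053 − 0.001026 = 0.001026 hr

Final: 0.001026 hr


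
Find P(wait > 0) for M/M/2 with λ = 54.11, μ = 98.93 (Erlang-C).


a = λ/μ = 0.5470; ρ = a/2 = 0.2735
P₀ = 0.570504 (from M/M/c formula)
C(c,a) = [a^c/(c!(1−ρ))]·P₀ = [0.29916/(2·0.7265)]·0.570504
= 0.20588·0.570504 = 0.117457

Final: 0.117457


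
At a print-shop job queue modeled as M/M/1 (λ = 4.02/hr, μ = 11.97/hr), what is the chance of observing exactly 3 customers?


ρ = 4.02/11.97 = 0.3358
P_n = (1−ρ)·ρ^n = (1 − 0.3358)·0.3358^3 = 0.6642·0.037879 = 0.025158

Final: 0.025158


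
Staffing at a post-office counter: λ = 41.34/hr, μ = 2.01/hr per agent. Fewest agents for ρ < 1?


Stability requires cμ > λ ⇔ c > λ/μ.
λ/μ = 41.34/2.01 = 20.5672
Minimum integer c = ⌊20.5672⌋ + 1 = 21
Check: 21·2.01 = 42.21 > 41.34, while 20·2.01 = 40.20 ≤ 41.34

Final: 21 servers


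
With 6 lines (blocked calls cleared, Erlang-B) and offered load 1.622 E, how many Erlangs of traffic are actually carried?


B(6,1.622) = 0.005002 (Erlang-B)
Carried load = a(1 − B) = 1.622·(1 − 0.005002) = 1.622·0.994998 = 1.6139 E

Final: 1.6139 Erlangs


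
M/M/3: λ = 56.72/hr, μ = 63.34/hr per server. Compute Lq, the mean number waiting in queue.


a = λ/μ = 0.8955; ρ = a/3 = 0.2985
P₀ = 0.405345
Lq = P₀·a^c·ρ / (c!·(1−ρ)²) = 0.405345·0.71808·0.2985/(6·0.49211)
= 0.02943

Final: 0.02943


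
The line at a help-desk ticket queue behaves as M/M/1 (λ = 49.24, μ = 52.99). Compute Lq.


ρ = 49.24/52.99 = 0.9292
Lq = ρ²/(1−ρ) = 0.8635/0.07077 = 12.2014

Final: 12.2014


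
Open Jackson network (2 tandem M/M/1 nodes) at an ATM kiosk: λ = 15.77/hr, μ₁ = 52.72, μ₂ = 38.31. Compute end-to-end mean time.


Each node sees arrival rate λ = 15.77/hr (tandem ⇒ throughput preserved).
W₁ = 1/(μ₁−λ) = 1/(52.72−15.77) = 0.02706 hr
W₂ = 1/(μ₂−λ) = 1/(38.31−15.77) = 0.04437 hr
W_total = W₁ + W₂ = 0.02706 + 0.04437 = 0.07143 hr

Final: 0.07143 hr


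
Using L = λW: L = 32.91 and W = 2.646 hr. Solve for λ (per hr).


λ = L/W = 32.91/2.646 = 12.4376 /hr

Final: 12.4376 /hr


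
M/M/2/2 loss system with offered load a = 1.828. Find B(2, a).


B(c,a) = (a^c/c!) / Σ_{k=0}^{c} a^k/k!
a^2/2! = 1.670792
Σ terms (k=0..2): 1.00000 + 1.82800 + 1.67079 = 4.498792
B = 1.670792/4.498792 = 0.371387

Final: 0.371387


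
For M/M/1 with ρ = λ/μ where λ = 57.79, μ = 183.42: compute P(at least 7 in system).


ρ = 57.79/183.42 = 0.3151
P(N ≥ n) = ρ^n = 0.3151^7 = 0.0003082

Final: 0.0003082


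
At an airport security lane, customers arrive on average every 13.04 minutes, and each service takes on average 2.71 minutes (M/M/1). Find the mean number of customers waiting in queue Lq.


λ = 60/13.04 = 4.6012 /hr
μ = 60/2.71 = 22.1402 /hr
ρ = λ/μ = 4.6012/22.1402 = 0.2078
Lq = ρ²/(1−ρ) = 0.04319/0.7922 = 0.05452

Final: 0.05452


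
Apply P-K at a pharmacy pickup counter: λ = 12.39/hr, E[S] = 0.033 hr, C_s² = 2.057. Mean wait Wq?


ρ = λ·E[S] = 12.39·0.033 = 0.4089
E[S²] = E[S]²(1+C_s²) = 0.033²·(1+2.057) = 0.003329
Wq = λ·E[S²]/(2(1−ρ)) = 12.39·0.003329/(2·0.5911) = 0.03489 hr

Final: 0.03489 hr


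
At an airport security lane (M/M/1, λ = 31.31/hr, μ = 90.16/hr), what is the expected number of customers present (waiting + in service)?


ρ = λ/μ = 31.31/90.16 = 0.3473
L = ρ/(1−ρ) = 0.3473/(1 − 0.3473) = 0.3473/0.6527 = 0.5320

Final: 0.5320


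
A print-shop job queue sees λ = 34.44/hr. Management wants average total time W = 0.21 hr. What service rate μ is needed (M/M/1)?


W = 1/(μ−λ) ⇒ μ − λ = 1/W = 1/0.21 = 4.7619
μ = λ + 1/W = 34.44 + 4.7619 = 39.2019 per hr

Final: 39.2019 /hr


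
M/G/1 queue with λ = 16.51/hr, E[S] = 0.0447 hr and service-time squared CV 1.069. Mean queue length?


ρ = λ·E[S] = 16.51·0.0447 = 0.7380
Lq = ρ²(1+C_s²)/(2(1−ρ)) = 0.5446·(1+1.069)/(2·0.2620)
= 0.5446·2.0690/0.5240 = 2.15047

Final: 2.15047


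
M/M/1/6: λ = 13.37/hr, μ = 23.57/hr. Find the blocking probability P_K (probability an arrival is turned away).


ρ = λ/μ = 13.37/23.57 = 0.5672
P_K = (1−ρ)ρ^K/(1−ρ^(K+1)) = (0.4328·0.033314)/(1 − 0.018897)
= 0.014417/0.981103 = 0.014695

Final: 0.014695


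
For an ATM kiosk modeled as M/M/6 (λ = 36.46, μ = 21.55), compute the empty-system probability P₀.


a = λ/μ = 36.46/21.55 = 1.6919; ρ = a/c = 0.2820
Σ_{k=0}^{5} a^k/k! (terms k=0..5) = 1.00000 + 1.69188 + 1.43123 + 0.80715 + 0.34140 + 0.11552 = 5.38719
Tail: a^6/(6!(1−ρ)) = 23.45397/(720·0.7180) = 0.04537
P₀ = 1/(5.38719 + 0.04537) = 1/5.43255 = 0.184075

Final: 0.184075


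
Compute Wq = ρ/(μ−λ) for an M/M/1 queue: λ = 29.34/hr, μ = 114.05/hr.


ρ = 29.34/114.05 = 0.2573
Wq = ρ/(μ−λ) = 0.2573/(114.05 − 29.34) = 0.2573/84.71 = 0.003037 hr

Final: 0.003037 hr


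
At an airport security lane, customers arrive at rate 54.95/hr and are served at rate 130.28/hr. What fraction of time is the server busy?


ρ = λ/μ = 54.95/130.28 = 0.4218

Final: 0.4218


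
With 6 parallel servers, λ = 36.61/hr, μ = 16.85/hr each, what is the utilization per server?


ρ = λ/(cμ) = 36.61/(6·16.85) = 36.61/101.10 = 0.3621

Final: 0.3621


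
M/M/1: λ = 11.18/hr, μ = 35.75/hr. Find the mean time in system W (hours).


W = 1/(μ−λ) = 1/(35.75 − 11.18) = 1/24.57 = 0.04070 hr

Final: 0.04070 hr


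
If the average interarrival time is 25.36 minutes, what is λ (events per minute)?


λ = 1/(interarrival time) in consistent units.
1 minute = 1 min, so λ = 1/25.36 = 0.03943 per minute

Final: 0.03943 /min


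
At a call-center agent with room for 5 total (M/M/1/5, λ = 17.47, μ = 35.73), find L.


ρ = 17.47/35.73 = 0.4889
L = ρ[1 − (K+1)ρ^K + Kρ^(K+1)] / [(1−ρ)(1−ρ^(K+1))]
Numerator: 0.4889·(1 − 6·0.027945 + 5·0.013663) = 0.440368
Denominator: (0.5111)·(0.986337) = 0.504072
L = 0.440368/0.504072 = 0.8736

Final: 0.8736


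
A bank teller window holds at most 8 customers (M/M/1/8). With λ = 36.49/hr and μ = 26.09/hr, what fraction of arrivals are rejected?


ρ = λ/μ = 36.49/26.09 = 1.3986
P_K = (1−ρ)ρ^K/(1−ρ^(K+1)) = (-0.3986·14.641928)/(1 − 20.478496)
= -5.836568/-19.478496 = 0.299642

Final: 0.299642


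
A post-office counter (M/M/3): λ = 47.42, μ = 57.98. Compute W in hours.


a = 0.8179; ρ = 0.2726; P₀ = 0.439044
Lq = P₀·a^c·ρ/(c!(1−ρ)²) = 0.02063
Wq = Lq/λ = 0.02063/47.42 = 0.0004350 hr
W = Wq + 1/μ = 0.0004350 + 0.01725 = 0.01768 hr

Final: 0.01768 hr


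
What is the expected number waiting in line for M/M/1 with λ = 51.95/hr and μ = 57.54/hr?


ρ = 51.95/57.54 = 0.9029
Lq = ρ²/(1−ρ) = 0.8151/0.09715 = 8.3905

Final: 8.3905


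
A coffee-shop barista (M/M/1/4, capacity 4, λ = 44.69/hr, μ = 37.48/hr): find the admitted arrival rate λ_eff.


ρ = 1.1924; P_K = (1−ρ)ρ^4/(1−ρ^5) = 0.275738
λ_eff = λ(1 − P_K) = 44.69·(1 − 0.275738) = 44.69·0.724262 = 32.3673 /hr

Final: 32.3673 /hr


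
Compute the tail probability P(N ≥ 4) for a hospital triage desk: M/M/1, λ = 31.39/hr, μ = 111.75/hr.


ρ = 31.39/111.75 = 0.2809
P(N ≥ n) = ρ^n = 0.2809^4 = 0.006226

Final: 0.006226


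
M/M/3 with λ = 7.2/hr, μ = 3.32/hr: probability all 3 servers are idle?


a = λ/μ = 7.2/3.32 = 2.1687; ρ = a/c = 0.7229
Σ_{k=0}^{2} a^k/k! (terms k=0..2) = 1.00000 + 2.16867 + 2.35157 = 5.52025
Tail: a^3/(3!(1−ρ)) = 10.19960/(6·0.2771) = 6.13454
P₀ = 1/(5.52025 + 6.13454) = 1/11.65479 = 0.085802

Final: 0.085802


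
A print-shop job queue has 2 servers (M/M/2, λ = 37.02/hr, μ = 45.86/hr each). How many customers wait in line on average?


a = λ/μ = 0.8072; ρ = a/2 = 0.4036
P₀ = 0.424887
Lq = P₀·a^c·ρ / (c!·(1−ρ)²) = 0.424887·0.65164·0.4036/(2·0.35567)
= 0.15710

Final: 0.15710


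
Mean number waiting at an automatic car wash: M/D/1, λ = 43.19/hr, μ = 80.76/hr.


ρ = 43.19/80.76 = 0.5348
M/D/1: Lq = ρ²/(2(1−ρ)) = 0.2860/(2·0.4652) = 0.30740

Final: 0.30740


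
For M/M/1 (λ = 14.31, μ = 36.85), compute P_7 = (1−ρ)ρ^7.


ρ = 14.31/36.85 = 0.3883
P_n = (1−ρ)·ρ^n = (1 − 0.3883)·0.3883^7 = 0.6117·0.001332 = 0.0008146

Final: 0.0008146


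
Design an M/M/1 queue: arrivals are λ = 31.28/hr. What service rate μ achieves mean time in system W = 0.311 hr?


W = 1/(μ−λ) ⇒ μ − λ = 1/W = 1/0.311 = 3.2154
μ = λ + 1/W = 31.28 + 3.2154 = 34.4954 per hr

Final: 34.4954 /hr


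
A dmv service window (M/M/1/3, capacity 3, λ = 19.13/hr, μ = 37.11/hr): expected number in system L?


ρ = 19.13/37.11 = 0.5155
L = ρ[1 − (K+1)ρ^K + Kρ^(K+1)] / [(1−ρ)(1−ρ^(K+1))]
Numerator: 0.5155·(1 − 4·0.136985 + 3·0.070615) = 0.342240
Denominator: (0.4845)·(0.929385) = 0.450292
L = 0.342240/0.450292 = 0.7600

Final: 0.7600


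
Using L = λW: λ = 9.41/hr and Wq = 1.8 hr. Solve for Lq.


Lq = λWq = 9.41·1.8 = 16.9380

Final: 16.9380


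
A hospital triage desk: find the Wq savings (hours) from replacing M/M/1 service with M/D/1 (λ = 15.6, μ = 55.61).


ρ = 15.6/55.61 = 0.2805
Wq(M/M/1) = ρ/(μ−λ) = 0.2805/40.01 = 0.007011 hr
Wq(M/D/1) = ρ/(2(μ−λ)) = 0.003506 hr
Savings = 0.007011 − 0.003506 = 0.003506 hr

Final: 0.003506 hr


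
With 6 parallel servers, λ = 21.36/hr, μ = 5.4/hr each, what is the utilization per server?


ρ = λ/(cμ) = 21.36/(6·5.4) = 21.36/32.40 = 0.6593

Final: 0.6593


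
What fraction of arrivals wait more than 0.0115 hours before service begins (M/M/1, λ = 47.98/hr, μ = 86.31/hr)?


ρ = 47.98/86.31 = 0.5559
P(Wq > t) = ρ·e^{−(μ−λ)t} = 0.5559·e^{−0.4408}
= 0.5559·0.643525 = 0.357737

Final: 0.357737


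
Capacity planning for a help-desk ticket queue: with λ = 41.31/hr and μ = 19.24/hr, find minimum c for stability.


Stability requires cμ > λ ⇔ c > λ/μ.
λ/μ = 41.31/19.24 = 2.1471
Minimum integer c = ⌊2.1471⌋ + 1 = 3
Check: 3·19.24 = 57.72 > 41.31, while 2·19.24 = 38.48 ≤ 41.31

Final: 3 servers


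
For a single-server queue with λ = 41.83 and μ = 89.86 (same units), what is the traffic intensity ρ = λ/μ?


ρ = λ/μ = 41.83/89.86 = 0.4655

Final: 0.4655


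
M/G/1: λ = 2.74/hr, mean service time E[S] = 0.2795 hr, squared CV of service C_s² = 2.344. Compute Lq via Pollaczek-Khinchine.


ρ = λ·E[S] = 2.74·0.2795 = 0.7658
Lq = ρ²(1+C_s²)/(2(1−ρ)) = 0.5865·(1+2.344)/(2·0.2342)
= 0.5865·3.3440/0.4683 = 4.18764

Final: 4.18764


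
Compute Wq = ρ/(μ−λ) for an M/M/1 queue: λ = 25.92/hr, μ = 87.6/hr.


ρ = 25.92/87.6 = 0.2959
Wq = ρ/(μ−λ) = 0.2959/(87.6 − 25.92) = 0.2959/61.68 = 0.004797 hr

Final: 0.004797 hr


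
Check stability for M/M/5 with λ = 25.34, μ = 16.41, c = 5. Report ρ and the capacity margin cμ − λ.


Total capacity cμ = 5·16.41 = 82.05/hr
ρ = λ/(cμ) = 25.34/82.05 = 0.3088
Stable ⇔ ρ < 1: YES
Spare capacity = cμ − λ = 82.05 − 25.34 = 56.71/hr

Final: ρ = 0.3088; stable; margin = 56.71/hr


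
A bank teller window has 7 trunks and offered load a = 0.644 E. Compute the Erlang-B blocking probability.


B(c,a) = (a^c/c!) / Σ_{k=0}^{c} a^k/k!
a^7/7! = 0.000009115
Σ terms (k=0..7): 1.00000 + 0.64400 + 0.20737 + 0.04451 + 0.007167 + 0.0009231 + 0.00009908 + 0.000009115 = 1.904081
B = 0.000009115/1.904081 = 0.000004787

Final: 0.000004787


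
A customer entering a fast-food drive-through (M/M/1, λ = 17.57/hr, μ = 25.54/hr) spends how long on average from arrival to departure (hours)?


W = 1/(μ−λ) = 1/(25.54 − 17.57) = 1/7.97 = 0.1255 hr

Final: 0.1255 hr


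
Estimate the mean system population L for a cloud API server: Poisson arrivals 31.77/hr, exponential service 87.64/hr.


ρ = λ/μ = 31.77/87.64 = 0.3625
L = ρ/(1−ρ) = 0.3625/(1 − 0.3625) = 0.3625/0.6375 = 0.5686

Final: 0.5686


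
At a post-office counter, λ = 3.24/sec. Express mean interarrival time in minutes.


Mean interarrival time = 1/λ = 1/3.24 second = 0.30864 second
In minutes: 0.30864 × 0.0166667 = 0.005144 min

Final: 0.005144 min


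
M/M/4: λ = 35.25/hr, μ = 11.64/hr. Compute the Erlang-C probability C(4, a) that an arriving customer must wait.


a = λ/μ = 3.0284; ρ = a/4 = 0.7571
P₀ = 0.036141 (from M/M/c formula)
C(c,a) = [a^c/(c!(1−ρ))]·P₀ = [84.10553/(24·0.2429)]·0.036141
= 14.42659·0.036141 = 0.521396

Final: 0.521396


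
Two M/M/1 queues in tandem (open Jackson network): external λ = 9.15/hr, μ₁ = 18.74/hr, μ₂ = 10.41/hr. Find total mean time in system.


Each node sees arrival rate λ = 9.15/hr (tandem ⇒ throughput preserved).
W₁ = 1/(μ₁−λ) = 1/(18.74−9.15) = 0.10428 hr
W₂ = 1/(μ₂−λ) = 1/(10.41−9.15) = 0.79365 hr
W_total = W₁ + W₂ = 0.10428 + 0.79365 = 0.89793 hr

Final: 0.89793 hr


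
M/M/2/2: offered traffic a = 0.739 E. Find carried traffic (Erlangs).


B(2,0.739) = 0.135712 (Erlang-B)
Carried load = a(1 − B) = 0.739·(1 − 0.135712) = 0.739·0.864288 = 0.6387 E

Final: 0.6387 Erlangs


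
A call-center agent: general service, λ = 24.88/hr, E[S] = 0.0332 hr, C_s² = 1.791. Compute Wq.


ρ = λ·E[S] = 24.88·0.0332 = 0.8260
E[S²] = E[S]²(1+C_s²) = 0.0332²·(1+1.791) = 0.003076
Wq = λ·E[S²]/(2(1−ρ)) = 24.88·0.003076/(2·0.1740) = 0.21996 hr

Final: 0.21996 hr


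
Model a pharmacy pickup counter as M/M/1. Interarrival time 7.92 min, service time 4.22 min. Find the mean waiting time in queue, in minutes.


λ = 60/7.92 = 7.5758 /hr
μ = 60/4.22 = 14.2180 /hr
ρ = λ/μ = 7.5758/14.2180 = 0.5328
Wq = ρ/(μ−λ) = 0.5328/(14.2180−7.5758) = 0.08022 hr
In minutes: 0.08022·60 = 4.813 min

Final: 4.813 min


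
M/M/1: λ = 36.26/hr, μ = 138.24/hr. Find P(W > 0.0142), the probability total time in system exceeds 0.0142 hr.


W ~ Exponential(μ−λ) for M/M/1.
μ − λ = 138.24 − 36.26 = 101.9800
P(W > t) = e^{−(μ−λ)t} = e^{−1.4481} = 0.235013

Final: 0.235013


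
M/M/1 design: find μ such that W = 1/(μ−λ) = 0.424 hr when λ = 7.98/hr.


W = 1/(μ−λ) ⇒ μ − λ = 1/W = 1/0.424 = 2.3585
μ = λ + 1/W = 7.98 + 2.3585 = 10.3385 per hr

Final: 10.3385 /hr


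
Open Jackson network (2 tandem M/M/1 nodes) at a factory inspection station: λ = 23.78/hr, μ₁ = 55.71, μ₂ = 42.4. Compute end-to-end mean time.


Each node sees arrival rate λ = 23.78/hr (tandem ⇒ throughput preserved).
W₁ = 1/(μ₁−λ) = 1/(55.71−23.78) = 0.03132 hr
W₂ = 1/(μ₂−λ) = 1/(42.4−23.78) = 0.05371 hr
W_total = W₁ + W₂ = 0.03132 + 0.05371 = 0.08502 hr

Final: 0.08502 hr


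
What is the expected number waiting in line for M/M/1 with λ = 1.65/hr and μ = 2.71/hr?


ρ = 1.65/2.71 = 0.6089
Lq = ρ²/(1−ρ) = 0.3707/0.3911 = 0.9477

Final: 0.9477


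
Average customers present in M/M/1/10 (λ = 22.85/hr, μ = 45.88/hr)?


ρ = 22.85/45.88 = 0.4980
L = ρ[1 − (K+1)ρ^K + Kρ^(K+1)] / [(1−ρ)(1−ρ^(K+1))]
Numerator: 0.4980·(1 − 11·0.0009389 + 10·0.0004676) = 0.495223
Denominator: (0.5020)·(0.999532) = 0.501727
L = 0.495223/0.501727 = 0.9870

Final: 0.9870


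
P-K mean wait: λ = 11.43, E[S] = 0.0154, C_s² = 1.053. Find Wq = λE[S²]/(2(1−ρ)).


ρ = λ·E[S] = 11.43·0.0154 = 0.1760
E[S²] = E[S]²(1+C_s²) = 0.0154²·(1+1.053) = 0.0004869
Wq = λ·E[S²]/(2(1−ρ)) = 11.43·0.0004869/(2·0.8240) = 0.003377 hr

Final: 0.003377 hr


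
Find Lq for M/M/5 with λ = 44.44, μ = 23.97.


a = λ/μ = 1.8540; ρ = a/5 = 0.3708
P₀ = 0.155834
Lq = P₀·a^c·ρ / (c!·(1−ρ)²) = 0.155834·21.90434·0.3708/(120·0.39590)
= 0.02664

Final: 0.02664


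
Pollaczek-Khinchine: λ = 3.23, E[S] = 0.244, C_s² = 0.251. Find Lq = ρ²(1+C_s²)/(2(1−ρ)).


ρ = λ·E[S] = 3.23·0.244 = 0.7881
Lq = ρ²(1+C_s²)/(2(1−ρ)) = 0.6211·(1+0.251)/(2·0.2119)
= 0.6211·1.2510/0.4238 = 1.83367

Final: 1.83367


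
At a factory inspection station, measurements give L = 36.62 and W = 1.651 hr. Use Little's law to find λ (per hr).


λ = L/W = 36.62/1.651 = 22.1805 /hr

Final: 22.1805 /hr


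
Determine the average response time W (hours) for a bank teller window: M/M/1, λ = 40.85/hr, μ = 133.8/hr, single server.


W = 1/(μ−λ) = 1/(133.8 − 40.85) = 1/92.95 = 0.01076 hr

Final: 0.01076 hr


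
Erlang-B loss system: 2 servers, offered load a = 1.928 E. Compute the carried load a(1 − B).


B(2,1.928) = 0.388291 (Erlang-B)
Carried load = a(1 − B) = 1.928·(1 − 0.388291) = 1.928·0.611709 = 1.1794 E

Final: 1.1794 Erlangs


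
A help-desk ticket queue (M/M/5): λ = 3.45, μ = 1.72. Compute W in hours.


a = 2.0058; ρ = 0.4012; P₀ = 0.133534
Lq = P₀·a^c·ρ/(c!(1−ρ)²) = 0.04042
Wq = Lq/λ = 0.04042/3.45 = 0.01172 hr
W = Wq + 1/μ = 0.01172 + 0.58140 = 0.59311 hr

Final: 0.59311 hr


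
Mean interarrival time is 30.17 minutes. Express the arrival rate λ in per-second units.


λ = 1/(interarrival time) in consistent units.
1 second = 0.0166667 min, so λ = 0.0166667/30.17 = 0.0005524 per second

Final: 0.0005524 /sec


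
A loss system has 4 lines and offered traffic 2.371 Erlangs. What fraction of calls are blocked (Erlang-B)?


B(c,a) = (a^c/c!) / Σ_{k=0}^{c} a^k/k!
a^4/4! = 1.316785
Σ terms (k=0..4): 1.00000 + 2.37100 + 2.81082 + 2.22149 + 1.31679 = 9.720091
B = 1.316785/9.720091 = 0.135470

Final: 0.135470


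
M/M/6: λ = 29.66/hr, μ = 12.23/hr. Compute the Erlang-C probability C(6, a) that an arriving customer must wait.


a = λ/μ = 2.4252; ρ = a/6 = 0.4042
P₀ = 0.088044 (from M/M/c formula)
C(c,a) = [a^c/(c!(1−ρ))]·P₀ = [203.45489/(720·0.5958)]·0.088044
= 0.47428·0.088044 = 0.041757

Final: 0.041757


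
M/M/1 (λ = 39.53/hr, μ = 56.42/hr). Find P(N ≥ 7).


ρ = 39.53/56.42 = 0.7006
P(N ≥ n) = ρ^n = 0.7006^7 = 0.082881

Final: 0.082881


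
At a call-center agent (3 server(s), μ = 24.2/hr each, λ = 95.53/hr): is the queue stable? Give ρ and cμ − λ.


Total capacity cμ = 3·24.2 = 72.60/hr
ρ = λ/(cμ) = 95.53/72.60 = 1.3158
Stable ⇔ ρ < 1: NO
Spare capacity = cμ − λ = 72.60 − 95.53 = -22.93/hr

Final: ρ = 1.3158; unstable; margin = -22.93/hr


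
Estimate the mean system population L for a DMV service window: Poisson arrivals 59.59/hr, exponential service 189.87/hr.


ρ = λ/μ = 59.59/189.87 = 0.3138
L = ρ/(1−ρ) = 0.3138/(1 − 0.3138) = 0.3138/0.6862 = 0.4574

Final: 0.4574


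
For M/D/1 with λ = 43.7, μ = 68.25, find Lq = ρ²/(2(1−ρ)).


ρ = 43.7/68.25 = 0.6403
M/D/1: Lq = ρ²/(2(1−ρ)) = 0.4100/(2·0.3597) = 0.56987

Final: 0.56987


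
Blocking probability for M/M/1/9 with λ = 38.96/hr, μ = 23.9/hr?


ρ = λ/μ = 38.96/23.9 = 1.6301
P_K = (1−ρ)ρ^K/(1−ρ^(K+1)) = (-0.6301·81.281072)/(1 − 132.498351)
= -51.217278/-131.498351 = 0.389490

Final: 0.389490


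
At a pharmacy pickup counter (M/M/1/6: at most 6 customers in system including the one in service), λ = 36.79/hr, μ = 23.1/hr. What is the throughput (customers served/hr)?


ρ = 1.5926; P_K = (1−ρ)ρ^6/(1−ρ^7) = 0.387002
λ_eff = λ(1 − P_K) = 36.79·(1 − 0.387002) = 36.79·0.612998 = 22.5522 /hr

Final: 22.5522 /hr


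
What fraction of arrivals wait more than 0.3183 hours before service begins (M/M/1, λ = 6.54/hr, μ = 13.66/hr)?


ρ = 6.54/13.66 = 0.4788
P(Wq > t) = ρ·e^{−(μ−λ)t} = 0.4788·e^{−2.2663}
= 0.4788·0.103696 = 0.049646

Final: 0.049646


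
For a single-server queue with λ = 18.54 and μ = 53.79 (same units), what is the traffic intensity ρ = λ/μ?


ρ = λ/μ = 18.54/53.79 = 0.3447

Final: 0.3447


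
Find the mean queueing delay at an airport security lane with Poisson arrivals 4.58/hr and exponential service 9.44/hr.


ρ = 4.58/9.44 = 0.4852
Wq = ρ/(μ−λ) = 0.4852/(9.44 − 4.58) = 0.4852/4.86 = 0.09983 hr

Final: 0.09983 hr


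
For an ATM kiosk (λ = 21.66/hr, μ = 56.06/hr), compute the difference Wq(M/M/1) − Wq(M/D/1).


ρ = 21.66/56.06 = 0.3864
Wq(M/M/1) = ρ/(μ−λ) = 0.3864/34.40 = 0.01123 hr
Wq(M/D/1) = ρ/(2(μ−λ)) = 0.005616 hr
Savings = 0.01123 − 0.005616 = 0.005616 hr

Final: 0.005616 hr


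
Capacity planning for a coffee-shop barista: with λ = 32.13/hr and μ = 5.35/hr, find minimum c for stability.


Stability requires cμ > λ ⇔ c > λ/μ.
λ/μ = 32.13/5.35 = 6.0056
Minimum integer c = ⌊6.0056⌋ + 1 = 7
Check: 7·5.35 = 37.45 > 32.13, while 6·5.35 = 32.10 ≤ 32.13

Final: 7 servers


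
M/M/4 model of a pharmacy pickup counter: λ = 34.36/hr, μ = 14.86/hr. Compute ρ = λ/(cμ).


ρ = λ/(cμ) = 34.36/(4·14.86) = 34.36/59.44 = 0.5781

Final: 0.5781


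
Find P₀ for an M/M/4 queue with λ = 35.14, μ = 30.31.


a = λ/μ = 35.14/30.31 = 1.1594; ρ = a/c = 0.2898
Σ_{k=0}^{3} a^k/k! (terms k=0..3) = 1.00000 + 1.15935 + 0.67205 + 0.25971 = 3.09112
Tail: a^4/(4!(1−ρ)) = 1.80661/(24·0.7102) = 0.10600
P₀ = 1/(3.09112 + 0.10600) = 1/3.19712 = 0.312782

Final: 0.312782


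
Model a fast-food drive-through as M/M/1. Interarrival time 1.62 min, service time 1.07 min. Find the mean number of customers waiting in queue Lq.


λ = 60/1.62 = 37.0370 /hr
μ = 60/1.07 = 56.0748 /hr
ρ = λ/μ = 37.0370/56.0748 = 0.6605
Lq = ρ²/(1−ρ) = 0.4363/0.3395 = 1.2850

Final: 1.2850


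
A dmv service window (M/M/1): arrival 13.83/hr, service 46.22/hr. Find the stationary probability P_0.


ρ = 13.83/46.22 = 0.2992
P_n = (1−ρ)·ρ^n = (1 − 0.2992)·0.2992^0 = 0.7008·1.000000 = 0.700779

Final: 0.700779


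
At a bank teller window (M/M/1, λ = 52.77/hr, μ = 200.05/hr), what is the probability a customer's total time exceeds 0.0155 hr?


W ~ Exponential(μ−λ) for M/M/1.
μ − λ = 200.05 − 52.77 = 147.2800
P(W > t) = e^{−(μ−λ)t} = e^{−2.2828} = 0.101994

Final: 0.101994


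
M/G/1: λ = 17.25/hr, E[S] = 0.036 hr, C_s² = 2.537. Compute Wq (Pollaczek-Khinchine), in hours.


ρ = λ·E[S] = 17.25·0.036 = 0.6210
E[S²] = E[S]²(1+C_s²) = 0.036²·(1+2.537) = 0.004584
Wq = λ·E[S²]/(2(1−ρ)) = 17.25·0.004584/(2·0.3790) = 0.10432 hr

Final: 0.10432 hr


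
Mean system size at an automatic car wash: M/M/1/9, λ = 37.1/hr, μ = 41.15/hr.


ρ = 37.1/41.15 = 0.9016
L = ρ[1 − (K+1)ρ^K + Kρ^(K+1)] / [(1−ρ)(1−ρ^(K+1))]
Numerator: 0.9016·(1 − 10·0.393583 + 9·0.354847) = 0.232416
Denominator: (0.09842)·(0.645153) = 0.063496
L = 0.232416/0.063496 = 3.6603

Final: 3.6603


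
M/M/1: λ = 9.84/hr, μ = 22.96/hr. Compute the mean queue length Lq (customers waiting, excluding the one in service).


ρ = 9.84/22.96 = 0.4286
Lq = ρ²/(1−ρ) = 0.1837/0.5714 = 0.3214

Final: 0.3214


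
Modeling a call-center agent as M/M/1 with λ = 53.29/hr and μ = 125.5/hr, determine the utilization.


ρ = λ/μ = 53.29/125.5 = 0.4246

Final: 0.4246


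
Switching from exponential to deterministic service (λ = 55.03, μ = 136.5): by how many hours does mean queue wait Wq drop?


ρ = 55.03/136.5 = 0.4032
Wq(M/M/1) = ρ/(μ−λ) = 0.4032/81.47 = 0.004948 hr
Wq(M/D/1) = ρ/(2(μ−λ)) = 0.002474 hr
Savings = 0.004948 − 0.002474 = 0.002474 hr

Final: 0.002474 hr


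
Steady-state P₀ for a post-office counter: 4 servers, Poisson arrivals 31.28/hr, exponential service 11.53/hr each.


a = λ/μ = 31.28/11.53 = 2.7129; ρ = a/c = 0.6782
Σ_{k=0}^{3} a^k/k! (terms k=0..3) = 1.00000 + 2.71292 + 3.67998 + 3.32783 = 10.72073
Tail: a^4/(4!(1−ρ)) = 54.16887/(24·0.3218) = 7.01445
P₀ = 1/(10.72073 + 7.01445) = 1/17.73518 = 0.056385

Final: 0.056385


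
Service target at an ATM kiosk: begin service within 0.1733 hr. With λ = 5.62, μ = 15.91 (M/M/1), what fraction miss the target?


ρ = 5.62/15.91 = 0.3532
P(Wq > t) = ρ·e^{−(μ−λ)t} = 0.3532·e^{−1.7833}
= 0.3532·0.168090 = 0.059376

Final: 0.059376


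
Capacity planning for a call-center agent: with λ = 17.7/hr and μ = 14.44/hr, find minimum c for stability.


Stability requires cμ > λ ⇔ c > λ/μ.
λ/μ = 17.7/14.44 = 1.2258
Minimum integer c = ⌊1.2258⌋ + 1 = 2
Check: 2·14.44 = 28.88 > 17.7, while 1·14.44 = 14.44 ≤ 17.7

Final: 2 servers


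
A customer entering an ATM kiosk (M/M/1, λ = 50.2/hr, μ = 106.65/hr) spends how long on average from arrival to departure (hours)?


W = 1/(μ−λ) = 1/(106.65 − 50.2) = 1/56.45 = 0.01771 hr

Final: 0.01771 hr


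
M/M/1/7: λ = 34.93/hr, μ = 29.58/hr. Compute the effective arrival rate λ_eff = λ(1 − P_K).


ρ = 1.1809; P_K = (1−ρ)ρ^7/(1−ρ^8) = 0.208239
λ_eff = λ(1 − P_K) = 34.93·(1 − 0.208239) = 34.93·0.791761 = 27.6562 /hr

Final: 27.6562 /hr


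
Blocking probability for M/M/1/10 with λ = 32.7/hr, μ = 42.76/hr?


ρ = λ/μ = 32.7/42.76 = 0.7647
P_K = (1−ρ)ρ^K/(1−ρ^(K+1)) = (0.2353·0.068407)/(1 − 0.052313)
= 0.016094/0.947687 = 0.016982

Final: 0.016982


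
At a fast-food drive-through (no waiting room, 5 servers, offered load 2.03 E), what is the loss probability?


B(c,a) = (a^c/c!) / Σ_{k=0}^{c} a^k/k!
a^5/5! = 0.287276
Σ terms (k=0..5): 1.00000 + 2.03000 + 2.06045 + 1.39424 + 0.70758 + 0.28728 = 7.479539
B = 0.287276/7.479539 = 0.038408

Final: 0.038408


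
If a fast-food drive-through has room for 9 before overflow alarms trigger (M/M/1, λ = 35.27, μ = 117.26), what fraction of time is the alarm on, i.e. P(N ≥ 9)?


ρ = 35.27/117.26 = 0.3008
P(N ≥ n) = ρ^n = 0.3008^9 = 0.00002015

Final: 0.00002015


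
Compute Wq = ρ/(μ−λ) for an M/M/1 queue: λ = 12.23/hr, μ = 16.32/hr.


ρ = 12.23/16.32 = 0.7494
Wq = ρ/(μ−λ) = 0.7494/(16.32 − 12.23) = 0.7494/4.09 = 0.1832 hr

Final: 0.1832 hr


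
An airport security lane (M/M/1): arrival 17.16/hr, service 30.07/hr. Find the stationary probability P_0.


ρ = 17.16/30.07 = 0.5707
P_n = (1−ρ)·ρ^n = (1 − 0.5707)·0.5707^0 = 0.4293·1.000000 = 0.429332

Final: 0.429332


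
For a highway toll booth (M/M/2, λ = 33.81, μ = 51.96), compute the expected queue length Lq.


a = λ/μ = 0.6507; ρ = a/2 = 0.3253
P₀ = 0.509039
Lq = P₀·a^c·ρ / (c!·(1−ρ)²) = 0.509039·0.42340·0.3253/(2·0.45516)
= 0.07703

Final: 0.07703


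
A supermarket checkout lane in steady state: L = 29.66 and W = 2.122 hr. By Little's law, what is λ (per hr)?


λ = L/W = 29.66/2.122 = 13.9774 /hr

Final: 13.9774 /hr


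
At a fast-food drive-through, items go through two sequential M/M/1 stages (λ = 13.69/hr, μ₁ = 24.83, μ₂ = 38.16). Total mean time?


Each node sees arrival rate λ = 13.69/hr (tandem ⇒ throughput preserved).
W₁ = 1/(μ₁−λ) = 1/(24.83−13.69) = 0.08977 hr
W₂ = 1/(μ₂−λ) = 1/(38.16−13.69) = 0.04087 hr
W_total = W₁ + W₂ = 0.08977 + 0.04087 = 0.13063 hr

Final: 0.13063 hr


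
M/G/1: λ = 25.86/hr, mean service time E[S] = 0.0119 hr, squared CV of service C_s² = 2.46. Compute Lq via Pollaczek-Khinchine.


ρ = λ·E[S] = 25.86·0.0119 = 0.3077
Lq = ρ²(1+C_s²)/(2(1−ρ)) = 0.09470·(1+2.46)/(2·0.6923)
= 0.09470·3.4600/1.3845 = 0.23666

Final: 0.23666


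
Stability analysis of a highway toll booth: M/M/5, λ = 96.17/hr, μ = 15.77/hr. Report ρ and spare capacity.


Total capacity cμ = 5·15.77 = 78.85/hr
ρ = λ/(cμ) = 96.17/78.85 = 1.2197
Stable ⇔ ρ < 1: NO
Spare capacity = cμ − λ = 78.85 − 96.17 = -17.32/hr

Final: ρ = 1.2197; unstable; margin = -17.32/hr


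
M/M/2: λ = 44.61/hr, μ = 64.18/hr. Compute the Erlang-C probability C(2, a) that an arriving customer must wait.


a = λ/μ = 0.6951; ρ = a/2 = 0.3475
P₀ = 0.484188 (from M/M/c formula)
C(c,a) = [a^c/(c!(1−ρ))]·P₀ = [0.48313/(2·0.6525)]·0.484188
= 0.37024·0.484188 = 0.179264

Final: 0.179264


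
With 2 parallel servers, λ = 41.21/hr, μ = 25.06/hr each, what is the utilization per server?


ρ = λ/(cμ) = 41.21/(2·25.06) = 41.21/50.12 = 0.8222

Final: 0.8222


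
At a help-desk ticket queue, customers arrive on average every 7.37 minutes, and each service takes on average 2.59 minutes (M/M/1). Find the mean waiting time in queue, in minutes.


λ = 60/7.37 = 8.1411 /hr
μ = 60/2.59 = 23.1660 /hr
ρ = λ/μ = 8.1411/23.1660 = 0.3514
Wq = ρ/(μ−λ) = 0.3514/(23.1660−8.1411) = 0.02339 hr
In minutes: 0.02339·60 = 1.403 min

Final: 1.403 min


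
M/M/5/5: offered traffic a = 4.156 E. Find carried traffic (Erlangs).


B(5,4.156) = 0.212953 (Erlang-B)
Carried load = a(1 − B) = 4.156·(1 − 0.212953) = 4.156·0.787047 = 3.2710 E

Final: 3.2710 Erlangs


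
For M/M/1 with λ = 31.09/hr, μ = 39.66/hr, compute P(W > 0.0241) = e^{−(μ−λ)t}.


W ~ Exponential(μ−λ) for M/M/1.
μ − λ = 39.66 − 31.09 = 8.5700
P(W > t) = e^{−(μ−λ)t} = e^{−0.2065} = 0.813396

Final: 0.813396


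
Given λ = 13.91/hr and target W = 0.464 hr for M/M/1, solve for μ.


W = 1/(μ−λ) ⇒ μ − λ = 1/W = 1/0.464 = 2.1552
μ = λ + 1/W = 13.91 + 2.1552 = 16.0652 per hr

Final: 16.0652 /hr


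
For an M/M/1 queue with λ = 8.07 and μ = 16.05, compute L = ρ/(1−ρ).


ρ = λ/μ = 8.07/16.05 = 0.5028
L = ρ/(1−ρ) = 0.5028/(1 − 0.5028) = 0.5028/0.4972 = 1.0113

Final: 1.0113


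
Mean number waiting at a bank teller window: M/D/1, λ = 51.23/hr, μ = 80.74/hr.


ρ = 51.23/80.74 = 0.6345
M/D/1: Lq = ρ²/(2(1−ρ)) = 0.4026/(2·0.3655) = 0.55076

Final: 0.55076


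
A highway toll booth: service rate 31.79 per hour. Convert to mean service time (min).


Mean service time = 1/μ = 1/31.79 hour = 0.03146 hour
In minutes: 0.03146 × 60 = 1.8874 min

Final: 1.8874 min


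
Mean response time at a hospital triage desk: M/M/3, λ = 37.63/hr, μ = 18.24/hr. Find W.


a = 2.0630; ρ = 0.6877; P₀ = 0.101246
Lq = P₀·a^c·ρ/(c!(1−ρ)²) = 1.04461
Wq = Lq/λ = 1.04461/37.63 = 0.02776 hr
W = Wq + 1/μ = 0.02776 + 0.05482 = 0.08258 hr

Final: 0.08258 hr


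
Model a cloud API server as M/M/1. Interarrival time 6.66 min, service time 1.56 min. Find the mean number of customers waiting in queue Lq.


λ = 60/6.66 = 9.0090 /hr
μ = 60/1.56 = 38.4615 /hr
ρ = λ/μ = 9.0090/38.4615 = 0.2342
Lq = ρ²/(1−ρ) = 0.05487/0.7658 = 0.07165

Final: 0.07165


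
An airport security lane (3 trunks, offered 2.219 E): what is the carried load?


B(3,2.219) = 0.242740 (Erlang-B)
Carried load = a(1 − B) = 2.219·(1 − 0.242740) = 2.219·0.757260 = 1.6804 E

Final: 1.6804 Erlangs


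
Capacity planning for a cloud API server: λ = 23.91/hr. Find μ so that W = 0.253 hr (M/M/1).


W = 1/(μ−λ) ⇒ μ − λ = 1/W = 1/0.253 = 3.9526
μ = λ + 1/W = 23.91 + 3.9526 = 27.8626 per hr

Final: 27.8626 /hr


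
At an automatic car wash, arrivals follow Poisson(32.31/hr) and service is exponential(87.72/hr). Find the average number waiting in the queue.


ρ = 32.31/87.72 = 0.3683
Lq = ρ²/(1−ρ) = 0.1357/0.6317 = 0.2148

Final: 0.2148


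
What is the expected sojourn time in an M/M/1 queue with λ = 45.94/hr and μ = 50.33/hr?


W = 1/(μ−λ) = 1/(50.33 − 45.94) = 1/4.39 = 0.2278 hr

Final: 0.2278 hr


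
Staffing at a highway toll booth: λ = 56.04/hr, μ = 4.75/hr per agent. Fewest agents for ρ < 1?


Stability requires cμ > λ ⇔ c > λ/μ.
λ/μ = 56.04/4.75 = 11.7979
Minimum integer c = ⌊11.7979⌋ + 1 = 12
Check: 12·4.75 = 57.00 > 56.04, while 11·4.75 = 52.25 ≤ 56.04

Final: 12 servers
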